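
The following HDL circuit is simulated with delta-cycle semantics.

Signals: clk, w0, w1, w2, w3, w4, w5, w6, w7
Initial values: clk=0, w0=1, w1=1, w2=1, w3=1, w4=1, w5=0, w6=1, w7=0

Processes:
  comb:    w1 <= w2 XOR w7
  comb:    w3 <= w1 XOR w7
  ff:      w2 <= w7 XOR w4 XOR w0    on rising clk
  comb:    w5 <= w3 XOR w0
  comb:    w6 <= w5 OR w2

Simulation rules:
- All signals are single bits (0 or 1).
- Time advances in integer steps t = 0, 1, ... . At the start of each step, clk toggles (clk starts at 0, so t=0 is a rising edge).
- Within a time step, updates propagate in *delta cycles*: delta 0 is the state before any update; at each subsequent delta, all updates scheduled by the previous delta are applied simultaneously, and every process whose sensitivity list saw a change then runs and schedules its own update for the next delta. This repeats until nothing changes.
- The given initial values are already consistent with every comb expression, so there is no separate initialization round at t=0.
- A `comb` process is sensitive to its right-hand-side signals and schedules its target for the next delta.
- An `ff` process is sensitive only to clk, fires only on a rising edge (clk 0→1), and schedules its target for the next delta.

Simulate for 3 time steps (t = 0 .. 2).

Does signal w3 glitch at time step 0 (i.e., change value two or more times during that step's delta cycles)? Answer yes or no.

[bits: w7,clk,w5,w2,w6,w0,w1,w4,w3]
t=0: Δ0=000111111 Δ1=010111111 Δ2=010011111 Δ3=010001011 Δ4=010001010 Δ5=011001010 Δ6=011011010 | 6Δ
t=1: Δ0=011011010 Δ1=001011010 | 1Δ
t=2: Δ0=001011010 Δ1=011011010 | 1Δ

no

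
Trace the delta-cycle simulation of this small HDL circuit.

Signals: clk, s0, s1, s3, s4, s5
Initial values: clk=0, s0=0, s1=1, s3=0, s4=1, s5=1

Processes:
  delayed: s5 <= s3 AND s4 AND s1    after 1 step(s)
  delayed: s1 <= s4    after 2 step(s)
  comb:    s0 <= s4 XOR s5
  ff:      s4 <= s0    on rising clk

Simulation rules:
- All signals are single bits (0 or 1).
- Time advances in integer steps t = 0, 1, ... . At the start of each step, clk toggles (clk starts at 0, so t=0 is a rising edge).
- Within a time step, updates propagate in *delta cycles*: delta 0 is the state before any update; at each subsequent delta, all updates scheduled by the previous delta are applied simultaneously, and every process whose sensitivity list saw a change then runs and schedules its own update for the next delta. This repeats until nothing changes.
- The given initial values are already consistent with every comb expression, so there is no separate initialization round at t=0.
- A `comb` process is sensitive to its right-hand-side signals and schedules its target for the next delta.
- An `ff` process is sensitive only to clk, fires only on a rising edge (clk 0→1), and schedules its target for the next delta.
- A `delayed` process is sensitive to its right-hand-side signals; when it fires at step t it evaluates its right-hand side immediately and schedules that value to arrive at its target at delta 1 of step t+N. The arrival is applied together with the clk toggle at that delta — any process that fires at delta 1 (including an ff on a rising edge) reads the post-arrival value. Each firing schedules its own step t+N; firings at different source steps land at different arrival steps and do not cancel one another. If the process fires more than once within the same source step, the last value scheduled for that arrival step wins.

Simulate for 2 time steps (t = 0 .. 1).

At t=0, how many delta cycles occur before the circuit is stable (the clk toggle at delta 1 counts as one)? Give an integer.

t=0 Δ0: s3=0 s1=1 s0=0 s4=1 s5=1 clk=0
  Δ1: clk:0→1
  Δ2: s4:1→0
  Δ3: s0:0→1
  (3Δ to stable)
t=1 Δ0: s3=0 s1=1 s0=1 s4=0 s5=1 clk=1
  Δ1: s5:1→0, clk:1→0
  Δ2: s0:1→0
  (2Δ to stable)

3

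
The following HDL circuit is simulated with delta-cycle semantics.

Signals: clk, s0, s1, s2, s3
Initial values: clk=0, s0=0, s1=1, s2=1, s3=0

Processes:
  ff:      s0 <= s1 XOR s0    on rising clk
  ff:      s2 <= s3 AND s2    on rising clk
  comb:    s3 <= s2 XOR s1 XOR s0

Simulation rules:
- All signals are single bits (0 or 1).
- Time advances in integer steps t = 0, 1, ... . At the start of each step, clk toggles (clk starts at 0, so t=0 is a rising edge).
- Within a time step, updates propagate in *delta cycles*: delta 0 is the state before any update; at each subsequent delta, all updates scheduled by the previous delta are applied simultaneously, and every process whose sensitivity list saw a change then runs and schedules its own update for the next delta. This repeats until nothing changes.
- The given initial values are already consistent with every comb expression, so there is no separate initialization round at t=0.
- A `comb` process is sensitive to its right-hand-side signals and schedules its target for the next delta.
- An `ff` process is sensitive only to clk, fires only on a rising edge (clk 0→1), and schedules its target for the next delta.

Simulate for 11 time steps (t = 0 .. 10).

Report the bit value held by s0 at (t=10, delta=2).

0

t=0 Δ0: s3=0 s2=1 clk=0 s0=0 s1=1
  Δ1: clk:0→1
  Δ2: s2:1→0, s0:0→1
  (2Δ to stable)
t=1 Δ0: s3=0 s2=0 clk=1 s0=1 s1=1
  Δ1: clk:1→0
  (1Δ to stable)
t=2 Δ0: s3=0 s2=0 clk=0 s0=1 s1=1
  Δ1: clk:0→1
  Δ2: s0:1→0
  Δ3: s3:0→1
  (3Δ to stable)
t=3 Δ0: s3=1 s2=0 clk=1 s0=0 s1=1
  Δ1: clk:1→0
  (1Δ to stable)
t=4 Δ0: s3=1 s2=0 clk=0 s0=0 s1=1
  Δ1: clk:0→1
  Δ2: s0:0→1
  Δ3: s3:1→0
  (3Δ to stable)
t=5 Δ0: s3=0 s2=0 clk=1 s0=1 s1=1
  Δ1: clk:1→0
  (1Δ to stable)
t=6 Δ0: s3=0 s2=0 clk=0 s0=1 s1=1
  Δ1: clk:0→1
  Δ2: s0:1→0
  Δ3: s3:0→1
  (3Δ to stable)
t=7 Δ0: s3=1 s2=0 clk=1 s0=0 s1=1
  Δ1: clk:1→0
  (1Δ to stable)
t=8 Δ0: s3=1 s2=0 clk=0 s0=0 s1=1
  Δ1: clk:0→1
  Δ2: s0:0→1
  Δ3: s3:1→0
  (3Δ to stable)
t=9 Δ0: s3=0 s2=0 clk=1 s0=1 s1=1
  Δ1: clk:1→0
  (1Δ to stable)
t=10 Δ0: s3=0 s2=0 clk=0 s0=1 s1=1
  Δ1: clk:0→1
  Δ2: s0:1→0
  Δ3: s3:0→1
  (3Δ to stable)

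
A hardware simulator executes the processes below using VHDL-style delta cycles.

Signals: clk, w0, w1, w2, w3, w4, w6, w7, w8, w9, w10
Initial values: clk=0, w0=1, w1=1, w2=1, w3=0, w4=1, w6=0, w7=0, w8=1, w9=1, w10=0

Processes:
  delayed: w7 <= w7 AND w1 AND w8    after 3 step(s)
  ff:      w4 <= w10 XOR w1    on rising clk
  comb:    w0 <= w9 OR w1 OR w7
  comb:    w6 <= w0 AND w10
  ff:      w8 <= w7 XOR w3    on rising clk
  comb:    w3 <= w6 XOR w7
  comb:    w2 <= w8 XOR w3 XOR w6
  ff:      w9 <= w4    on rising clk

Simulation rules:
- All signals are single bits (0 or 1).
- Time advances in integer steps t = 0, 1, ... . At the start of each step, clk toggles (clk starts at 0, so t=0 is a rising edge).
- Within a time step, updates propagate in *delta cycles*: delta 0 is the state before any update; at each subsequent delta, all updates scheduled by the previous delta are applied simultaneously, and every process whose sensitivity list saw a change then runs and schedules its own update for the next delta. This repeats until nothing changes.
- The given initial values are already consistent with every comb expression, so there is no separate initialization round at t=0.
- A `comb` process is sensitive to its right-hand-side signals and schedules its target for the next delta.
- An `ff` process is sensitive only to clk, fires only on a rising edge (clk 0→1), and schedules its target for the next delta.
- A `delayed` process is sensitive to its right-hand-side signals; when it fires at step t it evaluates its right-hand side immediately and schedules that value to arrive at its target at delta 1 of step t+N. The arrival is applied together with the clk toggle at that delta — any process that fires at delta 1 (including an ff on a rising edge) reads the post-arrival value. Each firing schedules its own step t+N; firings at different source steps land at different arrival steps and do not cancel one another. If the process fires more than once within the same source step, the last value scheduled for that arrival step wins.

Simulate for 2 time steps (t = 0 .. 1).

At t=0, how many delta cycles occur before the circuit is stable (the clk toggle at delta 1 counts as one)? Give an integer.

t=0 Δ0: w3=0 w7=0 w9=1 w1=1 clk=0 w2=1 w4=1 w0=1 w6=0 w8=1 w10=0
  Δ1: clk:0→1
  Δ2: w8:1→0
  Δ3: w2:1→0
  (3Δ to stable)
t=1 Δ0: w3=0 w7=0 w9=1 w1=1 clk=1 w2=0 w4=1 w0=1 w6=0 w8=0 w10=0
  Δ1: clk:1→0
  (1Δ to stable)

3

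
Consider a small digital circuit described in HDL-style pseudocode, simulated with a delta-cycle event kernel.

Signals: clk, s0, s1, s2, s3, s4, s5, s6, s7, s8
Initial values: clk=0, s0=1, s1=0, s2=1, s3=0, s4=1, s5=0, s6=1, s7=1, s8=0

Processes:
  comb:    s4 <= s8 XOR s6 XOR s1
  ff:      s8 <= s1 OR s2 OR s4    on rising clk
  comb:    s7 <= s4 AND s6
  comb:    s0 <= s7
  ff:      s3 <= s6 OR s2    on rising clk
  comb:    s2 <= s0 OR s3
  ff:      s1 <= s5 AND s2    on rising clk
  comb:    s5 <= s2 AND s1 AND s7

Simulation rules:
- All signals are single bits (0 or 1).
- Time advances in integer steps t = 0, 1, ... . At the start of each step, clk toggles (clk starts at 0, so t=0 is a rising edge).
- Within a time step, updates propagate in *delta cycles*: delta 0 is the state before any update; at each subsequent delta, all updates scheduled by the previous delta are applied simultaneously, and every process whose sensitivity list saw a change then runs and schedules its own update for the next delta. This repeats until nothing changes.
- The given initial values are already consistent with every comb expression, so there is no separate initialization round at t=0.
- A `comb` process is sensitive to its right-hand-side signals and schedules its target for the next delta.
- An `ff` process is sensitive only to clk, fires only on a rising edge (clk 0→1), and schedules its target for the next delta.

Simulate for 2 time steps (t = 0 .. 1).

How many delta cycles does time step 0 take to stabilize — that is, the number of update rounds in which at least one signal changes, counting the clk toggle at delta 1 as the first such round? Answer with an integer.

t0.Δ0 s3=0 s2=1 s4=1 s6=1 clk=0 s7=1 s0=1 s5=0 s8=0 s1=0
t0.Δ1 s3=0 s2=1 s4=1 s6=1 clk=1 s7=1 s0=1 s5=0 s8=0 s1=0
t0.Δ2 s3=1 s2=1 s4=1 s6=1 clk=1 s7=1 s0=1 s5=0 s8=1 s1=0
t0.Δ3 s3=1 s2=1 s4=0 s6=1 clk=1 s7=1 s0=1 s5=0 s8=1 s1=0
t0.Δ4 s3=1 s2=1 s4=0 s6=1 clk=1 s7=0 s0=1 s5=0 s8=1 s1=0
t0.Δ5 s3=1 s2=1 s4=0 s6=1 clk=1 s7=0 s0=0 s5=0 s8=1 s1=0
t1.Δ0 s3=1 s2=1 s4=0 s6=1 clk=1 s7=0 s0=0 s5=0 s8=1 s1=0
t1.Δ1 s3=1 s2=1 s4=0 s6=1 clk=0 s7=0 s0=0 s5=0 s8=1 s1=0

5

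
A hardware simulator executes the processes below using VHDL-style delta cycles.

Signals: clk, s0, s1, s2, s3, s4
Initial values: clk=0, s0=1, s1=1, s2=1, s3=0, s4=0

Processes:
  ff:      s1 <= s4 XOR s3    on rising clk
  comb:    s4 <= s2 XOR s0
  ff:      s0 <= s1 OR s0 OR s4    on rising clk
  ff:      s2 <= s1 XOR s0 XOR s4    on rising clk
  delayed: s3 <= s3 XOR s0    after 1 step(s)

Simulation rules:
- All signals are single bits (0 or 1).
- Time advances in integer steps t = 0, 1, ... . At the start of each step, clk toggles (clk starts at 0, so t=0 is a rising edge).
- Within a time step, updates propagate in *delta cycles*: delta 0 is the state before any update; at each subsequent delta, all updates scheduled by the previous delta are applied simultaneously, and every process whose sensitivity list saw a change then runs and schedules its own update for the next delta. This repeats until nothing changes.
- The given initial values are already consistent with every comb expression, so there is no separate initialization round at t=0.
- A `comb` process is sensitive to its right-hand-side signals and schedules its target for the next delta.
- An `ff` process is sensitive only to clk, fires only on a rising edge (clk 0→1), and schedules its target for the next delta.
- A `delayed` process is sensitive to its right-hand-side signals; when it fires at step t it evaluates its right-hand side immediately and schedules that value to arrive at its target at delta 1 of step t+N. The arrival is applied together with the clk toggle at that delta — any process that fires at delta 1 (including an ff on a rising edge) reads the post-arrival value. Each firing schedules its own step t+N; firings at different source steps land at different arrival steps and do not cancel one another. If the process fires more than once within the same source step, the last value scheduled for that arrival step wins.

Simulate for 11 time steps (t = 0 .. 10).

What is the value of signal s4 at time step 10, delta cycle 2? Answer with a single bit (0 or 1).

t=0 Δ0: clk=0 s4=0 s1=1 s0=1 s2=1 s3=0
  Δ1: clk:0→1
  Δ2: s1:1→0, s2:1→0
  Δ3: s4:0→1
  (3Δ to stable)
t=1 Δ0: clk=1 s4=1 s1=0 s0=1 s2=0 s3=0
  Δ1: clk:1→0
  (1Δ to stable)
t=2 Δ0: clk=0 s4=1 s1=0 s0=1 s2=0 s3=0
  Δ1: clk:0→1
  Δ2: s1:0→1
  (2Δ to stable)
t=3 Δ0: clk=1 s4=1 s1=1 s0=1 s2=0 s3=0
  Δ1: clk:1→0
  (1Δ to stable)
t=4 Δ0: clk=0 s4=1 s1=1 s0=1 s2=0 s3=0
  Δ1: clk:0→1
  Δ2: s2:0→1
  Δ3: s4:1→0
  (3Δ to stable)
t=5 Δ0: clk=1 s4=0 s1=1 s0=1 s2=1 s3=0
  Δ1: clk:1→0
  (1Δ to stable)
t=6 Δ0: clk=0 s4=0 s1=1 s0=1 s2=1 s3=0
  Δ1: clk:0→1
  Δ2: s1:1→0, s2:1→0
  Δ3: s4:0→1
  (3Δ to stable)
t=7 Δ0: clk=1 s4=1 s1=0 s0=1 s2=0 s3=0
  Δ1: clk:1→0
  (1Δ to stable)
t=8 Δ0: clk=0 s4=1 s1=0 s0=1 s2=0 s3=0
  Δ1: clk:0→1
  Δ2: s1:0→1
  (2Δ to stable)
t=9 Δ0: clk=1 s4=1 s1=1 s0=1 s2=0 s3=0
  Δ1: clk:1→0
  (1Δ to stable)
t=10 Δ0: clk=0 s4=1 s1=1 s0=1 s2=0 s3=0
  Δ1: clk:0→1
  Δ2: s2:0→1
  Δ3: s4:1→0
  (3Δ to stable)

1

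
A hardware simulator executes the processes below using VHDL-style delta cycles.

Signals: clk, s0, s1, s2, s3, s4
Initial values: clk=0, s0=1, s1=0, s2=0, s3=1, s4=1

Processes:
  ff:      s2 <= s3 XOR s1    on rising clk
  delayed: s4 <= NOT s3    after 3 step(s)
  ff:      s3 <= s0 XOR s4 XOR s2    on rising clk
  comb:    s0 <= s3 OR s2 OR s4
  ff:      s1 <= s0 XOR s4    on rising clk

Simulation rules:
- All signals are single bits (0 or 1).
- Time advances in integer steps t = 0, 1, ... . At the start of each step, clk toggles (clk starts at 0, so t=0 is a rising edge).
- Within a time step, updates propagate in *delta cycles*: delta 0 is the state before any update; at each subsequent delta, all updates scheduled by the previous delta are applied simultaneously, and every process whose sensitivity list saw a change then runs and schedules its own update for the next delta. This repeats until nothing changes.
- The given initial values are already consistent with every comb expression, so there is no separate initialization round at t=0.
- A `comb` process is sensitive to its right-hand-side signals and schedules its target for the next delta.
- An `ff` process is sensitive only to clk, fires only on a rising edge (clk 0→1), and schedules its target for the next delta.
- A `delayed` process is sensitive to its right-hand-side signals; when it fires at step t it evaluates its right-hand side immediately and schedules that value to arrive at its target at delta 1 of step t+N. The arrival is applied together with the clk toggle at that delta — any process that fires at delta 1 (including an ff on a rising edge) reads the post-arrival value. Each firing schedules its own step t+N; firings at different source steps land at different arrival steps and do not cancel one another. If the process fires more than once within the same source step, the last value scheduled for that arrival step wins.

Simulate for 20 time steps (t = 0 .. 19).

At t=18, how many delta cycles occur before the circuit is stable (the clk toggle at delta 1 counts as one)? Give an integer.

2

t0.Δ0 s3=1 clk=0 s4=1 s2=0 s1=0 s0=1
t0.Δ1 s3=1 clk=1 s4=1 s2=0 s1=0 s0=1
t0.Δ2 s3=0 clk=1 s4=1 s2=1 s1=0 s0=1
t1.Δ0 s3=0 clk=1 s4=1 s2=1 s1=0 s0=1
t1.Δ1 s3=0 clk=0 s4=1 s2=1 s1=0 s0=1
t2.Δ0 s3=0 clk=0 s4=1 s2=1 s1=0 s0=1
t2.Δ1 s3=0 clk=1 s4=1 s2=1 s1=0 s0=1
t2.Δ2 s3=1 clk=1 s4=1 s2=0 s1=0 s0=1
t3.Δ0 s3=1 clk=1 s4=1 s2=0 s1=0 s0=1
t3.Δ1 s3=1 clk=0 s4=1 s2=0 s1=0 s0=1
t4.Δ0 s3=1 clk=0 s4=1 s2=0 s1=0 s0=1
t4.Δ1 s3=1 clk=1 s4=1 s2=0 s1=0 s0=1
t4.Δ2 s3=0 clk=1 s4=1 s2=1 s1=0 s0=1
t5.Δ0 s3=0 clk=1 s4=1 s2=1 s1=0 s0=1
t5.Δ1 s3=0 clk=0 s4=0 s2=1 s1=0 s0=1
t6.Δ0 s3=0 clk=0 s4=0 s2=1 s1=0 s0=1
t6.Δ1 s3=0 clk=1 s4=0 s2=1 s1=0 s0=1
t6.Δ2 s3=0 clk=1 s4=0 s2=0 s1=1 s0=1
t6.Δ3 s3=0 clk=1 s4=0 s2=0 s1=1 s0=0
t7.Δ0 s3=0 clk=1 s4=0 s2=0 s1=1 s0=0
t7.Δ1 s3=0 clk=0 s4=1 s2=0 s1=1 s0=0
t7.Δ2 s3=0 clk=0 s4=1 s2=0 s1=1 s0=1
t8.Δ0 s3=0 clk=0 s4=1 s2=0 s1=1 s0=1
t8.Δ1 s3=0 clk=1 s4=1 s2=0 s1=1 s0=1
t8.Δ2 s3=0 clk=1 s4=1 s2=1 s1=0 s0=1
t9.Δ0 s3=0 clk=1 s4=1 s2=1 s1=0 s0=1
t9.Δ1 s3=0 clk=0 s4=1 s2=1 s1=0 s0=1
t10.Δ0 s3=0 clk=0 s4=1 s2=1 s1=0 s0=1
t10.Δ1 s3=0 clk=1 s4=1 s2=1 s1=0 s0=1
t10.Δ2 s3=1 clk=1 s4=1 s2=0 s1=0 s0=1
t11.Δ0 s3=1 clk=1 s4=1 s2=0 s1=0 s0=1
t11.Δ1 s3=1 clk=0 s4=1 s2=0 s1=0 s0=1
t12.Δ0 s3=1 clk=0 s4=1 s2=0 s1=0 s0=1
t12.Δ1 s3=1 clk=1 s4=1 s2=0 s1=0 s0=1
t12.Δ2 s3=0 clk=1 s4=1 s2=1 s1=0 s0=1
t13.Δ0 s3=0 clk=1 s4=1 s2=1 s1=0 s0=1
t13.Δ1 s3=0 clk=0 s4=0 s2=1 s1=0 s0=1
t14.Δ0 s3=0 clk=0 s4=0 s2=1 s1=0 s0=1
t14.Δ1 s3=0 clk=1 s4=0 s2=1 s1=0 s0=1
t14.Δ2 s3=0 clk=1 s4=0 s2=0 s1=1 s0=1
t14.Δ3 s3=0 clk=1 s4=0 s2=0 s1=1 s0=0
t15.Δ0 s3=0 clk=1 s4=0 s2=0 s1=1 s0=0
t15.Δ1 s3=0 clk=0 s4=1 s2=0 s1=1 s0=0
t15.Δ2 s3=0 clk=0 s4=1 s2=0 s1=1 s0=1
t16.Δ0 s3=0 clk=0 s4=1 s2=0 s1=1 s0=1
t16.Δ1 s3=0 clk=1 s4=1 s2=0 s1=1 s0=1
t16.Δ2 s3=0 clk=1 s4=1 s2=1 s1=0 s0=1
t17.Δ0 s3=0 clk=1 s4=1 s2=1 s1=0 s0=1
t17.Δ1 s3=0 clk=0 s4=1 s2=1 s1=0 s0=1
t18.Δ0 s3=0 clk=0 s4=1 s2=1 s1=0 s0=1
t18.Δ1 s3=0 clk=1 s4=1 s2=1 s1=0 s0=1
t18.Δ2 s3=1 clk=1 s4=1 s2=0 s1=0 s0=1
t19.Δ0 s3=1 clk=1 s4=1 s2=0 s1=0 s0=1
t19.Δ1 s3=1 clk=0 s4=1 s2=0 s1=0 s0=1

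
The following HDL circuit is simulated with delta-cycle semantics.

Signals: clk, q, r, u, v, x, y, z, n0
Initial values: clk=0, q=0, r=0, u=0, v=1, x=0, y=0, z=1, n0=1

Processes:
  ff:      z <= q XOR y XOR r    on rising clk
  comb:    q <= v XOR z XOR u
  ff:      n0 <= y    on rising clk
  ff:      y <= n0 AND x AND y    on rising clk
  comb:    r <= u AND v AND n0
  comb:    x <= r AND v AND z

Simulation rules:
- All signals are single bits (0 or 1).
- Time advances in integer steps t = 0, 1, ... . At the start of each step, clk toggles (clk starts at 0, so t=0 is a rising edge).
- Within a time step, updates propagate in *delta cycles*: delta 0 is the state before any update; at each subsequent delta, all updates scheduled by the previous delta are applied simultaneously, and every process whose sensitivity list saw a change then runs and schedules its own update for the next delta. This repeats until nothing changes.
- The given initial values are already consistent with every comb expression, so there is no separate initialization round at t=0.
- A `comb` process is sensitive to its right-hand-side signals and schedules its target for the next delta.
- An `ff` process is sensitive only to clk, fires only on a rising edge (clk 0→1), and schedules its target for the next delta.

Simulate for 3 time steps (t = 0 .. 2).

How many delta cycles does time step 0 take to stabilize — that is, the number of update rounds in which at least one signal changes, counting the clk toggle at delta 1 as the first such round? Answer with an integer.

3

[bits: z,clk,v,n0,u,r,q,x,y]
t=0: Δ0=101100000 Δ1=111100000 Δ2=011000000 Δ3=011000100 | 3Δ
t=1: Δ0=011000100 Δ1=001000100 | 1Δ
t=2: Δ0=001000100 Δ1=011000100 Δ2=111000100 Δ3=111000000 | 3Δ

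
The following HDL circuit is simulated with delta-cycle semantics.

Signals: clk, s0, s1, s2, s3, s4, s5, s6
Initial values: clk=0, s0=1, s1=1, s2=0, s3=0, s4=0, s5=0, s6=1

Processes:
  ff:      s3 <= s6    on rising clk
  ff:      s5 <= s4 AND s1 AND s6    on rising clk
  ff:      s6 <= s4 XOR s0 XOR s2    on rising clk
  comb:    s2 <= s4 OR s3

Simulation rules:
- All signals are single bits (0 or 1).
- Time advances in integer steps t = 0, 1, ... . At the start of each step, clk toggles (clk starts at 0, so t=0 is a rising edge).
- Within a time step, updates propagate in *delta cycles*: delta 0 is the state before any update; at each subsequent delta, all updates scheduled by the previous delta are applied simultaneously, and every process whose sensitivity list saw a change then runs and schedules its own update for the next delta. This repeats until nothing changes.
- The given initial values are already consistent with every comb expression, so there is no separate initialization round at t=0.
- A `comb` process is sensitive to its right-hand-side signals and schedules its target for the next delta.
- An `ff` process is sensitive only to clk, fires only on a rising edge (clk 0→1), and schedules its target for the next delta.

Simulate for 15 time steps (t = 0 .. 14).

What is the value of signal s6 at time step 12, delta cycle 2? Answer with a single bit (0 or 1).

0

t0.Δ0 clk=0 s1=1 s5=0 s4=0 s0=1 s2=0 s3=0 s6=1
t0.Δ1 clk=1 s1=1 s5=0 s4=0 s0=1 s2=0 s3=0 s6=1
t0.Δ2 clk=1 s1=1 s5=0 s4=0 s0=1 s2=0 s3=1 s6=1
t0.Δ3 clk=1 s1=1 s5=0 s4=0 s0=1 s2=1 s3=1 s6=1
t1.Δ0 clk=1 s1=1 s5=0 s4=0 s0=1 s2=1 s3=1 s6=1
t1.Δ1 clk=0 s1=1 s5=0 s4=0 s0=1 s2=1 s3=1 s6=1
t2.Δ0 clk=0 s1=1 s5=0 s4=0 s0=1 s2=1 s3=1 s6=1
t2.Δ1 clk=1 s1=1 s5=0 s4=0 s0=1 s2=1 s3=1 s6=1
t2.Δ2 clk=1 s1=1 s5=0 s4=0 s0=1 s2=1 s3=1 s6=0
t3.Δ0 clk=1 s1=1 s5=0 s4=0 s0=1 s2=1 s3=1 s6=0
t3.Δ1 clk=0 s1=1 s5=0 s4=0 s0=1 s2=1 s3=1 s6=0
t4.Δ0 clk=0 s1=1 s5=0 s4=0 s0=1 s2=1 s3=1 s6=0
t4.Δ1 clk=1 s1=1 s5=0 s4=0 s0=1 s2=1 s3=1 s6=0
t4.Δ2 clk=1 s1=1 s5=0 s4=0 s0=1 s2=1 s3=0 s6=0
t4.Δ3 clk=1 s1=1 s5=0 s4=0 s0=1 s2=0 s3=0 s6=0
t5.Δ0 clk=1 s1=1 s5=0 s4=0 s0=1 s2=0 s3=0 s6=0
t5.Δ1 clk=0 s1=1 s5=0 s4=0 s0=1 s2=0 s3=0 s6=0
t6.Δ0 clk=0 s1=1 s5=0 s4=0 s0=1 s2=0 s3=0 s6=0
t6.Δ1 clk=1 s1=1 s5=0 s4=0 s0=1 s2=0 s3=0 s6=0
t6.Δ2 clk=1 s1=1 s5=0 s4=0 s0=1 s2=0 s3=0 s6=1
t7.Δ0 clk=1 s1=1 s5=0 s4=0 s0=1 s2=0 s3=0 s6=1
t7.Δ1 clk=0 s1=1 s5=0 s4=0 s0=1 s2=0 s3=0 s6=1
t8.Δ0 clk=0 s1=1 s5=0 s4=0 s0=1 s2=0 s3=0 s6=1
t8.Δ1 clk=1 s1=1 s5=0 s4=0 s0=1 s2=0 s3=0 s6=1
t8.Δ2 clk=1 s1=1 s5=0 s4=0 s0=1 s2=0 s3=1 s6=1
t8.Δ3 clk=1 s1=1 s5=0 s4=0 s0=1 s2=1 s3=1 s6=1
t9.Δ0 clk=1 s1=1 s5=0 s4=0 s0=1 s2=1 s3=1 s6=1
t9.Δ1 clk=0 s1=1 s5=0 s4=0 s0=1 s2=1 s3=1 s6=1
t10.Δ0 clk=0 s1=1 s5=0 s4=0 s0=1 s2=1 s3=1 s6=1
t10.Δ1 clk=1 s1=1 s5=0 s4=0 s0=1 s2=1 s3=1 s6=1
t10.Δ2 clk=1 s1=1 s5=0 s4=0 s0=1 s2=1 s3=1 s6=0
t11.Δ0 clk=1 s1=1 s5=0 s4=0 s0=1 s2=1 s3=1 s6=0
t11.Δ1 clk=0 s1=1 s5=0 s4=0 s0=1 s2=1 s3=1 s6=0
t12.Δ0 clk=0 s1=1 s5=0 s4=0 s0=1 s2=1 s3=1 s6=0
t12.Δ1 clk=1 s1=1 s5=0 s4=0 s0=1 s2=1 s3=1 s6=0
t12.Δ2 clk=1 s1=1 s5=0 s4=0 s0=1 s2=1 s3=0 s6=0
t12.Δ3 clk=1 s1=1 s5=0 s4=0 s0=1 s2=0 s3=0 s6=0
t13.Δ0 clk=1 s1=1 s5=0 s4=0 s0=1 s2=0 s3=0 s6=0
t13.Δ1 clk=0 s1=1 s5=0 s4=0 s0=1 s2=0 s3=0 s6=0
t14.Δ0 clk=0 s1=1 s5=0 s4=0 s0=1 s2=0 s3=0 s6=0
t14.Δ1 clk=1 s1=1 s5=0 s4=0 s0=1 s2=0 s3=0 s6=0
t14.Δ2 clk=1 s1=1 s5=0 s4=0 s0=1 s2=0 s3=0 s6=1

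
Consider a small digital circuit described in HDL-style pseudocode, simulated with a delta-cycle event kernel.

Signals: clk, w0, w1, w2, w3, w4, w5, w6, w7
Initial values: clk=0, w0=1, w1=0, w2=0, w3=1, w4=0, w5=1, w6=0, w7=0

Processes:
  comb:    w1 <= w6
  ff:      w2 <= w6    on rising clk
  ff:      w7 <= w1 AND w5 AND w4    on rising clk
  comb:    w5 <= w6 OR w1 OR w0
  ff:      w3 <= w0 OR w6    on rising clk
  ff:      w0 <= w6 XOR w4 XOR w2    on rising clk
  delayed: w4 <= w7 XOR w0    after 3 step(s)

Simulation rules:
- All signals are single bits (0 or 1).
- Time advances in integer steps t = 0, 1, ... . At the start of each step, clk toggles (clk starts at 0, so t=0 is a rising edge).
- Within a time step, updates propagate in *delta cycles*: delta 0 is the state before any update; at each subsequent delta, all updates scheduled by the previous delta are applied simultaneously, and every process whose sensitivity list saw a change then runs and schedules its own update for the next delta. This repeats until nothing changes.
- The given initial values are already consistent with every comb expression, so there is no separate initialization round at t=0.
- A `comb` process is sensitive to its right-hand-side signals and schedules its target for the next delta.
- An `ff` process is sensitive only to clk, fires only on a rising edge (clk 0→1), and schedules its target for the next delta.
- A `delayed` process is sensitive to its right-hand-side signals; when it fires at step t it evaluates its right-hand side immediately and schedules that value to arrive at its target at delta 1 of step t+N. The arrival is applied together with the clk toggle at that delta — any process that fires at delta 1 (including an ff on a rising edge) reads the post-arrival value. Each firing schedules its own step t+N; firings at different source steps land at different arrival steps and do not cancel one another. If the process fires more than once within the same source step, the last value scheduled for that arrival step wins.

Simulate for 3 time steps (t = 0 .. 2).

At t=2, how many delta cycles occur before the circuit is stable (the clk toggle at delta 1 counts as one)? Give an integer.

t=0 Δ0: w6=0 w4=0 clk=0 w1=0 w3=1 w5=1 w7=0 w2=0 w0=1
  Δ1: clk:0→1
  Δ2: w0:1→0
  Δ3: w5:1→0
  (3Δ to stable)
t=1 Δ0: w6=0 w4=0 clk=1 w1=0 w3=1 w5=0 w7=0 w2=0 w0=0
  Δ1: clk:1→0
  (1Δ to stable)
t=2 Δ0: w6=0 w4=0 clk=0 w1=0 w3=1 w5=0 w7=0 w2=0 w0=0
  Δ1: clk:0→1
  Δ2: w3:1→0
  (2Δ to stable)

2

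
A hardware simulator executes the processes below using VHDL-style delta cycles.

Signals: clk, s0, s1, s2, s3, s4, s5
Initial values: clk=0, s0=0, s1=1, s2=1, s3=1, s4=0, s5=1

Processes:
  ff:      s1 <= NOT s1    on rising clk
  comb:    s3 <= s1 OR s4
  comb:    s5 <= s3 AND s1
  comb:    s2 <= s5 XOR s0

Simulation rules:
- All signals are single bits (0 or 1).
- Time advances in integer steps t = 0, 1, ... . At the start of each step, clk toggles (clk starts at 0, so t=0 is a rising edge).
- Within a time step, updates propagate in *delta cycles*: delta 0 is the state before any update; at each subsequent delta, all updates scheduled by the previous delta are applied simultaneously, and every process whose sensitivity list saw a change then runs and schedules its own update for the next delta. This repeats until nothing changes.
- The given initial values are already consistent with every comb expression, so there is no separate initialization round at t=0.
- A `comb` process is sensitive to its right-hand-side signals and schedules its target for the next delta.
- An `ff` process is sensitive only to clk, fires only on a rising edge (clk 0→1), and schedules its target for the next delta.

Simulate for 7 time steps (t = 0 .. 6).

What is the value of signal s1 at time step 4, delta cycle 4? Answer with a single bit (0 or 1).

t0.Δ0 clk=0 s0=0 s4=0 s1=1 s3=1 s5=1 s2=1
t0.Δ1 clk=1 s0=0 s4=0 s1=1 s3=1 s5=1 s2=1
t0.Δ2 clk=1 s0=0 s4=0 s1=0 s3=1 s5=1 s2=1
t0.Δ3 clk=1 s0=0 s4=0 s1=0 s3=0 s5=0 s2=1
t0.Δ4 clk=1 s0=0 s4=0 s1=0 s3=0 s5=0 s2=0
t1.Δ0 clk=1 s0=0 s4=0 s1=0 s3=0 s5=0 s2=0
t1.Δ1 clk=0 s0=0 s4=0 s1=0 s3=0 s5=0 s2=0
t2.Δ0 clk=0 s0=0 s4=0 s1=0 s3=0 s5=0 s2=0
t2.Δ1 clk=1 s0=0 s4=0 s1=0 s3=0 s5=0 s2=0
t2.Δ2 clk=1 s0=0 s4=0 s1=1 s3=0 s5=0 s2=0
t2.Δ3 clk=1 s0=0 s4=0 s1=1 s3=1 s5=0 s2=0
t2.Δ4 clk=1 s0=0 s4=0 s1=1 s3=1 s5=1 s2=0
t2.Δ5 clk=1 s0=0 s4=0 s1=1 s3=1 s5=1 s2=1
t3.Δ0 clk=1 s0=0 s4=0 s1=1 s3=1 s5=1 s2=1
t3.Δ1 clk=0 s0=0 s4=0 s1=1 s3=1 s5=1 s2=1
t4.Δ0 clk=0 s0=0 s4=0 s1=1 s3=1 s5=1 s2=1
t4.Δ1 clk=1 s0=0 s4=0 s1=1 s3=1 s5=1 s2=1
t4.Δ2 clk=1 s0=0 s4=0 s1=0 s3=1 s5=1 s2=1
t4.Δ3 clk=1 s0=0 s4=0 s1=0 s3=0 s5=0 s2=1
t4.Δ4 clk=1 s0=0 s4=0 s1=0 s3=0 s5=0 s2=0
t5.Δ0 clk=1 s0=0 s4=0 s1=0 s3=0 s5=0 s2=0
t5.Δ1 clk=0 s0=0 s4=0 s1=0 s3=0 s5=0 s2=0
t6.Δ0 clk=0 s0=0 s4=0 s1=0 s3=0 s5=0 s2=0
t6.Δ1 clk=1 s0=0 s4=0 s1=0 s3=0 s5=0 s2=0
t6.Δ2 clk=1 s0=0 s4=0 s1=1 s3=0 s5=0 s2=0
t6.Δ3 clk=1 s0=0 s4=0 s1=1 s3=1 s5=0 s2=0
t6.Δ4 clk=1 s0=0 s4=0 s1=1 s3=1 s5=1 s2=0
t6.Δ5 clk=1 s0=0 s4=0 s1=1 s3=1 s5=1 s2=1

0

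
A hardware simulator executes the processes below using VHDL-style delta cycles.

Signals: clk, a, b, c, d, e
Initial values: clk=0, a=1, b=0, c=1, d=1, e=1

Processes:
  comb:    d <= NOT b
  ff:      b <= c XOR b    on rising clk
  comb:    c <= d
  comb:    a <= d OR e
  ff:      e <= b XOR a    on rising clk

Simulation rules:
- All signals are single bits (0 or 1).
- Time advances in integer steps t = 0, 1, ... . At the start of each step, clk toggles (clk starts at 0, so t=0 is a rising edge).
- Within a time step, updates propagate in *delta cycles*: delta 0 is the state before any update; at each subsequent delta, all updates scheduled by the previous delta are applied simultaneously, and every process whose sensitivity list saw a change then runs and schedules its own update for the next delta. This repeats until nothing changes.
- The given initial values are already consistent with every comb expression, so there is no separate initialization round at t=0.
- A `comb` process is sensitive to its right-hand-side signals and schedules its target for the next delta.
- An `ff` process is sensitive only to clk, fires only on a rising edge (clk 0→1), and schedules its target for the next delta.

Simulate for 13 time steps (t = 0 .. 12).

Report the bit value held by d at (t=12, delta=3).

t0.Δ0 d=1 clk=0 a=1 e=1 c=1 b=0
t0.Δ1 d=1 clk=1 a=1 e=1 c=1 b=0
t0.Δ2 d=1 clk=1 a=1 e=1 c=1 b=1
t0.Δ3 d=0 clk=1 a=1 e=1 c=1 b=1
t0.Δ4 d=0 clk=1 a=1 e=1 c=0 b=1
t1.Δ0 d=0 clk=1 a=1 e=1 c=0 b=1
t1.Δ1 d=0 clk=0 a=1 e=1 c=0 b=1
t2.Δ0 d=0 clk=0 a=1 e=1 c=0 b=1
t2.Δ1 d=0 clk=1 a=1 e=1 c=0 b=1
t2.Δ2 d=0 clk=1 a=1 e=0 c=0 b=1
t2.Δ3 d=0 clk=1 a=0 e=0 c=0 b=1
t3.Δ0 d=0 clk=1 a=0 e=0 c=0 b=1
t3.Δ1 d=0 clk=0 a=0 e=0 c=0 b=1
t4.Δ0 d=0 clk=0 a=0 e=0 c=0 b=1
t4.Δ1 d=0 clk=1 a=0 e=0 c=0 b=1
t4.Δ2 d=0 clk=1 a=0 e=1 c=0 b=1
t4.Δ3 d=0 clk=1 a=1 e=1 c=0 b=1
t5.Δ0 d=0 clk=1 a=1 e=1 c=0 b=1
t5.Δ1 d=0 clk=0 a=1 e=1 c=0 b=1
t6.Δ0 d=0 clk=0 a=1 e=1 c=0 b=1
t6.Δ1 d=0 clk=1 a=1 e=1 c=0 b=1
t6.Δ2 d=0 clk=1 a=1 e=0 c=0 b=1
t6.Δ3 d=0 clk=1 a=0 e=0 c=0 b=1
t7.Δ0 d=0 clk=1 a=0 e=0 c=0 b=1
t7.Δ1 d=0 clk=0 a=0 e=0 c=0 b=1
t8.Δ0 d=0 clk=0 a=0 e=0 c=0 b=1
t8.Δ1 d=0 clk=1 a=0 e=0 c=0 b=1
t8.Δ2 d=0 clk=1 a=0 e=1 c=0 b=1
t8.Δ3 d=0 clk=1 a=1 e=1 c=0 b=1
t9.Δ0 d=0 clk=1 a=1 e=1 c=0 b=1
t9.Δ1 d=0 clk=0 a=1 e=1 c=0 b=1
t10.Δ0 d=0 clk=0 a=1 e=1 c=0 b=1
t10.Δ1 d=0 clk=1 a=1 e=1 c=0 b=1
t10.Δ2 d=0 clk=1 a=1 e=0 c=0 b=1
t10.Δ3 d=0 clk=1 a=0 e=0 c=0 b=1
t11.Δ0 d=0 clk=1 a=0 e=0 c=0 b=1
t11.Δ1 d=0 clk=0 a=0 e=0 c=0 b=1
t12.Δ0 d=0 clk=0 a=0 e=0 c=0 b=1
t12.Δ1 d=0 clk=1 a=0 e=0 c=0 b=1
t12.Δ2 d=0 clk=1 a=0 e=1 c=0 b=1
t12.Δ3 d=0 clk=1 a=1 e=1 c=0 b=1

0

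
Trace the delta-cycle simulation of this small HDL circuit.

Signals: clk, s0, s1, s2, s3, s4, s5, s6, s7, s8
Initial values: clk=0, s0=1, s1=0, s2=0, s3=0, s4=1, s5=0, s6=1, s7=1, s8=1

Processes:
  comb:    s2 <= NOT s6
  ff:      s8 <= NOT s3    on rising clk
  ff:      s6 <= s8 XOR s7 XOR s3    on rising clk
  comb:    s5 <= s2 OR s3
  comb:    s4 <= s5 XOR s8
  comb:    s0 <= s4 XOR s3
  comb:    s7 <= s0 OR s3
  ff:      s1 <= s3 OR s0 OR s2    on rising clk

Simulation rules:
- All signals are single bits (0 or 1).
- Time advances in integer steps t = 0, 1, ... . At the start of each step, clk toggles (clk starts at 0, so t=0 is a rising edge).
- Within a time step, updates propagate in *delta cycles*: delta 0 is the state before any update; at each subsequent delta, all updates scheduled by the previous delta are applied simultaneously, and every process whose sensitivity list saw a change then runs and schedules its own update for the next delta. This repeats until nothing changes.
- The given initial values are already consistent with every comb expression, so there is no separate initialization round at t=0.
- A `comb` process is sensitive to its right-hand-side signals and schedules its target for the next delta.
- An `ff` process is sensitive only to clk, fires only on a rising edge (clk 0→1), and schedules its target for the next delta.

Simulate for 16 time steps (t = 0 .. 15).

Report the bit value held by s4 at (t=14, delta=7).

1

[bits: s4,s8,s0,s7,clk,s3,s6,s5,s2,s1]
t=0: Δ0=1111001000 Δ1=1111101000 Δ2=1111100001 Δ3=1111100011 Δ4=1111100111 Δ5=0111100111 Δ6=0101100111 Δ7=0100100111 | 7Δ
t=1: Δ0=0100100111 Δ1=0100000111 | 1Δ
t=2: Δ0=0100000111 Δ1=0100100111 Δ2=0100101111 Δ3=0100101101 Δ4=0100101001 Δ5=1100101001 Δ6=1110101001 Δ7=1111101001 | 7Δ
t=3: Δ0=1111101001 Δ1=1111001001 | 1Δ
t=4: Δ0=1111001001 Δ1=1111101001 Δ2=1111100001 Δ3=1111100011 Δ4=1111100111 Δ5=0111100111 Δ6=0101100111 Δ7=0100100111 | 7Δ
t=5: Δ0=0100100111 Δ1=0100000111 | 1Δ
t=6: Δ0=0100000111 Δ1=0100100111 Δ2=0100101111 Δ3=0100101101 Δ4=0100101001 Δ5=1100101001 Δ6=1110101001 Δ7=1111101001 | 7Δ
t=7: Δ0=1111101001 Δ1=1111001001 | 1Δ
t=8: Δ0=1111001001 Δ1=1111101001 Δ2=1111100001 Δ3=1111100011 Δ4=1111100111 Δ5=0111100111 Δ6=0101100111 Δ7=0100100111 | 7Δ
t=9: Δ0=0100100111 Δ1=0100000111 | 1Δ
t=10: Δ0=0100000111 Δ1=0100100111 Δ2=0100101111 Δ3=0100101101 Δ4=0100101001 Δ5=1100101001 Δ6=1110101001 Δ7=1111101001 | 7Δ
t=11: Δ0=1111101001 Δ1=1111001001 | 1Δ
t=12: Δ0=1111001001 Δ1=1111101001 Δ2=1111100001 Δ3=1111100011 Δ4=1111100111 Δ5=0111100111 Δ6=0101100111 Δ7=0100100111 | 7Δ
t=13: Δ0=0100100111 Δ1=0100000111 | 1Δ
t=14: Δ0=0100000111 Δ1=0100100111 Δ2=0100101111 Δ3=0100101101 Δ4=0100101001 Δ5=1100101001 Δ6=1110101001 Δ7=1111101001 | 7Δ
t=15: Δ0=1111101001 Δ1=1111001001 | 1Δ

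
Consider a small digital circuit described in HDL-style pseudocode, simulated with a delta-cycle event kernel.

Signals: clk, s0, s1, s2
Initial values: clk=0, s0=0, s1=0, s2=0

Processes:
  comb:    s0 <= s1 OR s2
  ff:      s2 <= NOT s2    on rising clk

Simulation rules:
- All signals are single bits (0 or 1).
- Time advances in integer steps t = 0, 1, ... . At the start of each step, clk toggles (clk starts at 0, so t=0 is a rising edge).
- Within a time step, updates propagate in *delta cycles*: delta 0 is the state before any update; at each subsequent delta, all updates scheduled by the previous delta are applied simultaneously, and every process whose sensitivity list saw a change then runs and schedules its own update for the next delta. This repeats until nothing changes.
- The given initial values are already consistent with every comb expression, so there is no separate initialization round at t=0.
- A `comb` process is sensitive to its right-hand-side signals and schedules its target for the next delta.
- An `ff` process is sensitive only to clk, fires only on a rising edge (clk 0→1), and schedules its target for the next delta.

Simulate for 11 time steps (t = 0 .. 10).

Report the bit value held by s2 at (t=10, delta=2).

t=0 Δ0: clk=0 s0=0 s2=0 s1=0
  Δ1: clk:0→1
  Δ2: s2:0→1
  Δ3: s0:0→1
  (3Δ to stable)
t=1 Δ0: clk=1 s0=1 s2=1 s1=0
  Δ1: clk:1→0
  (1Δ to stable)
t=2 Δ0: clk=0 s0=1 s2=1 s1=0
  Δ1: clk:0→1
  Δ2: s2:1→0
  Δ3: s0:1→0
  (3Δ to stable)
t=3 Δ0: clk=1 s0=0 s2=0 s1=0
  Δ1: clk:1→0
  (1Δ to stable)
t=4 Δ0: clk=0 s0=0 s2=0 s1=0
  Δ1: clk:0→1
  Δ2: s2:0→1
  Δ3: s0:0→1
  (3Δ to stable)
t=5 Δ0: clk=1 s0=1 s2=1 s1=0
  Δ1: clk:1→0
  (1Δ to stable)
t=6 Δ0: clk=0 s0=1 s2=1 s1=0
  Δ1: clk:0→1
  Δ2: s2:1→0
  Δ3: s0:1→0
  (3Δ to stable)
t=7 Δ0: clk=1 s0=0 s2=0 s1=0
  Δ1: clk:1→0
  (1Δ to stable)
t=8 Δ0: clk=0 s0=0 s2=0 s1=0
  Δ1: clk:0→1
  Δ2: s2:0→1
  Δ3: s0:0→1
  (3Δ to stable)
t=9 Δ0: clk=1 s0=1 s2=1 s1=0
  Δ1: clk:1→0
  (1Δ to stable)
t=10 Δ0: clk=0 s0=1 s2=1 s1=0
  Δ1: clk:0→1
  Δ2: s2:1→0
  Δ3: s0:1→0
  (3Δ to stable)

0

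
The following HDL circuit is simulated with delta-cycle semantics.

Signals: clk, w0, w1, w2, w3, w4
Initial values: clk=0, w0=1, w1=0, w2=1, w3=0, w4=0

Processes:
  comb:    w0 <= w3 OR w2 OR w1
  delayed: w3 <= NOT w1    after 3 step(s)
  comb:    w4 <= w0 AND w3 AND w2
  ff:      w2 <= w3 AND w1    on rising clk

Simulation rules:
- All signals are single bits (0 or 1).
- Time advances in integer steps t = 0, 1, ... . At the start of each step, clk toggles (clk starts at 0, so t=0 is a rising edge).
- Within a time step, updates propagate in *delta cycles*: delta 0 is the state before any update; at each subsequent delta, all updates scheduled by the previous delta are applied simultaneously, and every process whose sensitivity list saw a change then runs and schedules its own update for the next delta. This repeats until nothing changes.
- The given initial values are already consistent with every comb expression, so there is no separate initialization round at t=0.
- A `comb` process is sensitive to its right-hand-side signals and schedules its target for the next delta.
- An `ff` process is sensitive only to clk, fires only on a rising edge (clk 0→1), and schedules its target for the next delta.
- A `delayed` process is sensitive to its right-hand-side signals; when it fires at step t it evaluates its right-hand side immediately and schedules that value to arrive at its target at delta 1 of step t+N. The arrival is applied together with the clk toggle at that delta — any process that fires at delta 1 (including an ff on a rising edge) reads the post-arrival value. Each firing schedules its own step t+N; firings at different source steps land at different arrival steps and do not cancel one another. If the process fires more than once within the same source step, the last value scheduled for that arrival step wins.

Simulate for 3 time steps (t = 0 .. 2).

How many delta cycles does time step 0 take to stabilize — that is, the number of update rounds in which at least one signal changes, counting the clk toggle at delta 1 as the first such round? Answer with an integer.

t=0 Δ0: w1=0 w4=0 w3=0 w2=1 w0=1 clk=0
  Δ1: clk:0→1
  Δ2: w2:1→0
  Δ3: w0:1→0
  (3Δ to stable)
t=1 Δ0: w1=0 w4=0 w3=0 w2=0 w0=0 clk=1
  Δ1: clk:1→0
  (1Δ to stable)
t=2 Δ0: w1=0 w4=0 w3=0 w2=0 w0=0 clk=0
  Δ1: clk:0→1
  (1Δ to stable)

3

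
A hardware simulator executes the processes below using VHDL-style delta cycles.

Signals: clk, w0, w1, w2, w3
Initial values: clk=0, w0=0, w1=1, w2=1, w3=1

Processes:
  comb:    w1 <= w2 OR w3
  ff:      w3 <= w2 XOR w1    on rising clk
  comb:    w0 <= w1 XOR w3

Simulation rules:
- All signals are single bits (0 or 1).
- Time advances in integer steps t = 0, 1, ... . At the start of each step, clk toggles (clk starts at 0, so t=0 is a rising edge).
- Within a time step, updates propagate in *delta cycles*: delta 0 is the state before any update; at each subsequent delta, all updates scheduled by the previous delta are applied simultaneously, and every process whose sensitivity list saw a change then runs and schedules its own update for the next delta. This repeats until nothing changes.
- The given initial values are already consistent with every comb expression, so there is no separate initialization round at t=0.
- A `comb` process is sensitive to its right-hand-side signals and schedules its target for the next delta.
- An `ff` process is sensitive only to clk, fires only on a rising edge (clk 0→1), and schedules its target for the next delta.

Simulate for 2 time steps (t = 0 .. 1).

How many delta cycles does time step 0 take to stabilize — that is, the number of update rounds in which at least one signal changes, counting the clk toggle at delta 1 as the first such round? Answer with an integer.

3

t=0 Δ0: w0=0 w1=1 w3=1 clk=0 w2=1
  Δ1: clk:0→1
  Δ2: w3:1→0
  Δ3: w0:0→1
  (3Δ to stable)
t=1 Δ0: w0=1 w1=1 w3=0 clk=1 w2=1
  Δ1: clk:1→0
  (1Δ to stable)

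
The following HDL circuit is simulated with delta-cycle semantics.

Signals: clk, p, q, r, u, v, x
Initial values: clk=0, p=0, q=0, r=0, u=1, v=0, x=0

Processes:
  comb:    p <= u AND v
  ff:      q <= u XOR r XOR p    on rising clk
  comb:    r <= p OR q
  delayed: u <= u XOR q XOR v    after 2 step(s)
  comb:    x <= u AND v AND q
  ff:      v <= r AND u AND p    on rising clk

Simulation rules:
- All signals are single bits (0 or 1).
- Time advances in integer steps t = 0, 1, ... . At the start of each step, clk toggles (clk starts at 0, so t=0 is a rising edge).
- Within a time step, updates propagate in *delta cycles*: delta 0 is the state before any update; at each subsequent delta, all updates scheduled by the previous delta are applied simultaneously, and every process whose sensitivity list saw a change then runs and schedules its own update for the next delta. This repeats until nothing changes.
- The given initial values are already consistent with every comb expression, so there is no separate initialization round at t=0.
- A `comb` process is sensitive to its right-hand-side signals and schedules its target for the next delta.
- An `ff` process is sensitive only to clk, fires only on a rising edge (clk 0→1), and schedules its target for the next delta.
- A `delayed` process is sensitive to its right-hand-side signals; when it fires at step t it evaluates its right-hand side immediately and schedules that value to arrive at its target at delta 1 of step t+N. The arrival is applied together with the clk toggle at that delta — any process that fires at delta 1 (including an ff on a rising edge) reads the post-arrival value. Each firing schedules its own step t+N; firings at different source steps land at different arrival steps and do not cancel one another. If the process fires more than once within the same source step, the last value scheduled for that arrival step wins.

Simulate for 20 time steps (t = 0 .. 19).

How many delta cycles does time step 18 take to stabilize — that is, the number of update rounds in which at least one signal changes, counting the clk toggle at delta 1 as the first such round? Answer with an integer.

3

t=0 Δ0: x=0 r=0 v=0 q=0 u=1 clk=0 p=0
  Δ1: clk:0→1
  Δ2: q:0→1
  Δ3: r:0→1
  (3Δ to stable)
t=1 Δ0: x=0 r=1 v=0 q=1 u=1 clk=1 p=0
  Δ1: clk:1→0
  (1Δ to stable)
t=2 Δ0: x=0 r=1 v=0 q=1 u=1 clk=0 p=0
  Δ1: u:1→0, clk:0→1
  (1Δ to stable)
t=3 Δ0: x=0 r=1 v=0 q=1 u=0 clk=1 p=0
  Δ1: clk:1→0
  (1Δ to stable)
t=4 Δ0: x=0 r=1 v=0 q=1 u=0 clk=0 p=0
  Δ1: u:0→1, clk:0→1
  Δ2: q:1→0
  Δ3: r:1→0
  (3Δ to stable)
t=5 Δ0: x=0 r=0 v=0 q=0 u=1 clk=1 p=0
  Δ1: clk:1→0
  (1Δ to stable)
t=6 Δ0: x=0 r=0 v=0 q=0 u=1 clk=0 p=0
  Δ1: clk:0→1
  Δ2: q:0→1
  Δ3: r:0→1
  (3Δ to stable)
t=7 Δ0: x=0 r=1 v=0 q=1 u=1 clk=1 p=0
  Δ1: clk:1→0
  (1Δ to stable)
t=8 Δ0: x=0 r=1 v=0 q=1 u=1 clk=0 p=0
  Δ1: u:1→0, clk:0→1
  (1Δ to stable)
t=9 Δ0: x=0 r=1 v=0 q=1 u=0 clk=1 p=0
  Δ1: clk:1→0
  (1Δ to stable)
t=10 Δ0: x=0 r=1 v=0 q=1 u=0 clk=0 p=0
  Δ1: u:0→1, clk:0→1
  Δ2: q:1→0
  Δ3: r:1→0
  (3Δ to stable)
t=11 Δ0: x=0 r=0 v=0 q=0 u=1 clk=1 p=0
  Δ1: clk:1→0
  (1Δ to stable)
t=12 Δ0: x=0 r=0 v=0 q=0 u=1 clk=0 p=0
  Δ1: clk:0→1
  Δ2: q:0→1
  Δ3: r:0→1
  (3Δ to stable)
t=13 Δ0: x=0 r=1 v=0 q=1 u=1 clk=1 p=0
  Δ1: clk:1→0
  (1Δ to stable)
t=14 Δ0: x=0 r=1 v=0 q=1 u=1 clk=0 p=0
  Δ1: u:1→0, clk:0→1
  (1Δ to stable)
t=15 Δ0: x=0 r=1 v=0 q=1 u=0 clk=1 p=0
  Δ1: clk:1→0
  (1Δ to stable)
t=16 Δ0: x=0 r=1 v=0 q=1 u=0 clk=0 p=0
  Δ1: u:0→1, clk:0→1
  Δ2: q:1→0
  Δ3: r:1→0
  (3Δ to stable)
t=17 Δ0: x=0 r=0 v=0 q=0 u=1 clk=1 p=0
  Δ1: clk:1→0
  (1Δ to stable)
t=18 Δ0: x=0 r=0 v=0 q=0 u=1 clk=0 p=0
  Δ1: clk:0→1
  Δ2: q:0→1
  Δ3: r:0→1
  (3Δ to stable)
t=19 Δ0: x=0 r=1 v=0 q=1 u=1 clk=1 p=0
  Δ1: clk:1→0
  (1Δ to stable)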